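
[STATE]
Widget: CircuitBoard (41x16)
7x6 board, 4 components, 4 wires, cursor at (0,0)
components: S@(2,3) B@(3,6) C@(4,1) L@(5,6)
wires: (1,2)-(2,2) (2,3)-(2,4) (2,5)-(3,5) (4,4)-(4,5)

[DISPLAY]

   0 1 2 3 4 5 6                         
0  [.]                                   
                                         
1           ·                            
            │                            
2           ·   S ─ ·   ·                
                        │                
3                       ·   B            
                                         
4       C           · ─ ·                
                                         
5                           L            
Cursor: (0,0)                            
                                         
                                         
                                         


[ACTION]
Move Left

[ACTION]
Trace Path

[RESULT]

   0 1 2 3 4 5 6                         
0  [.]                                   
                                         
1           ·                            
            │                            
2           ·   S ─ ·   ·                
                        │                
3                       ·   B            
                                         
4       C           · ─ ·                
                                         
5                           L            
Cursor: (0,0)  Trace: No connections     
                                         
                                         
                                         


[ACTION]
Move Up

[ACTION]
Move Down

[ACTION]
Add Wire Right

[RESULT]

   0 1 2 3 4 5 6                         
0                                        
                                         
1  [.]─ ·   ·                            
            │                            
2           ·   S ─ ·   ·                
                        │                
3                       ·   B            
                                         
4       C           · ─ ·                
                                         
5                           L            
Cursor: (1,0)  Trace: No connections     
                                         
                                         
                                         


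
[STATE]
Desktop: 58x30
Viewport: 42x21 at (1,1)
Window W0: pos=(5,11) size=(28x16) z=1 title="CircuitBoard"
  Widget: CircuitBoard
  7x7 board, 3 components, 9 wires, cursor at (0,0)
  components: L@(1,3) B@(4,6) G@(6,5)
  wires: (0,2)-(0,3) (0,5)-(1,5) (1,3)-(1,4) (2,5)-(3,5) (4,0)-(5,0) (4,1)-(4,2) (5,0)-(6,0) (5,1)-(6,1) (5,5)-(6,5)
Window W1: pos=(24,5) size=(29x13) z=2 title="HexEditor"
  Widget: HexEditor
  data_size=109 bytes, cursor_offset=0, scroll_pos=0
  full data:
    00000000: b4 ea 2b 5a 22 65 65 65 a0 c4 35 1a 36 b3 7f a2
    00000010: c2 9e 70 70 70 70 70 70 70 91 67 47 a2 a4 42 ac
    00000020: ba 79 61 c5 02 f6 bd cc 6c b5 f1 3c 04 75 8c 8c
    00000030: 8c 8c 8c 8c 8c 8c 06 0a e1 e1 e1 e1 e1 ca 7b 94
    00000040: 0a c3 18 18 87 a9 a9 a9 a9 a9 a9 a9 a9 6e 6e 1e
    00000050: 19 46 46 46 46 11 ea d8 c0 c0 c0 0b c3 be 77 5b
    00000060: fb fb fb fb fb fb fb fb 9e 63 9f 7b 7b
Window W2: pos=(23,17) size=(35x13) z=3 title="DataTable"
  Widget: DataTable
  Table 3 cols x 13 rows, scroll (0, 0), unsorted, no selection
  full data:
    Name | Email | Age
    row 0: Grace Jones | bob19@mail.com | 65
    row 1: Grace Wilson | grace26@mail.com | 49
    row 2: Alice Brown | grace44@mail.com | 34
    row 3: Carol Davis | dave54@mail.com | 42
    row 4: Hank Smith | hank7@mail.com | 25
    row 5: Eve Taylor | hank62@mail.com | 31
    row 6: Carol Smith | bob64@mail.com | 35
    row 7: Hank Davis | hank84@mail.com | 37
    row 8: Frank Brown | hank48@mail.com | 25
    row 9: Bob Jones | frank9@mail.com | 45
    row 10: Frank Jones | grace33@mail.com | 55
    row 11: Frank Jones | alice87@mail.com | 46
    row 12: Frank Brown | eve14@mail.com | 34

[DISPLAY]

                                          
                                          
                                          
                                          
                       ┏━━━━━━━━━━━━━━━━━━
                       ┃ HexEditor        
                       ┠──────────────────
                       ┃00000000  B4 ea 2b
                       ┃00000010  c2 9e 70
                       ┃00000020  ba 79 61
    ┏━━━━━━━━━━━━━━━━━━┃00000030  8c 8c 8c
    ┃ CircuitBoard     ┃00000040  0a c3 18
    ┠──────────────────┃00000050  19 46 46
    ┃   0 1 2 3 4 5 6  ┃00000060  fb fb fb
    ┃0  [.]      · ─ · ┃                  
    ┃                  ┃                  
    ┃1               L┏━━━━━━━━━━━━━━━━━━━
    ┃                 ┃ DataTable         
    ┃2                ┠───────────────────
    ┃                 ┃Name        │Email 
    ┃3                ┃────────────┼──────


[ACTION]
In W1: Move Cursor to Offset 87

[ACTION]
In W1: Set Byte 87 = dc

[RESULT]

                                          
                                          
                                          
                                          
                       ┏━━━━━━━━━━━━━━━━━━
                       ┃ HexEditor        
                       ┠──────────────────
                       ┃00000000  b4 ea 2b
                       ┃00000010  c2 9e 70
                       ┃00000020  ba 79 61
    ┏━━━━━━━━━━━━━━━━━━┃00000030  8c 8c 8c
    ┃ CircuitBoard     ┃00000040  0a c3 18
    ┠──────────────────┃00000050  19 46 46
    ┃   0 1 2 3 4 5 6  ┃00000060  fb fb fb
    ┃0  [.]      · ─ · ┃                  
    ┃                  ┃                  
    ┃1               L┏━━━━━━━━━━━━━━━━━━━
    ┃                 ┃ DataTable         
    ┃2                ┠───────────────────
    ┃                 ┃Name        │Email 
    ┃3                ┃────────────┼──────


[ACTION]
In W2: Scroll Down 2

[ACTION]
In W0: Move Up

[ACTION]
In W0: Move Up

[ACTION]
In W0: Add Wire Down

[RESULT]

                                          
                                          
                                          
                                          
                       ┏━━━━━━━━━━━━━━━━━━
                       ┃ HexEditor        
                       ┠──────────────────
                       ┃00000000  b4 ea 2b
                       ┃00000010  c2 9e 70
                       ┃00000020  ba 79 61
    ┏━━━━━━━━━━━━━━━━━━┃00000030  8c 8c 8c
    ┃ CircuitBoard     ┃00000040  0a c3 18
    ┠──────────────────┃00000050  19 46 46
    ┃   0 1 2 3 4 5 6  ┃00000060  fb fb fb
    ┃0  [.]      · ─ · ┃                  
    ┃    │             ┃                  
    ┃1   ·           L┏━━━━━━━━━━━━━━━━━━━
    ┃                 ┃ DataTable         
    ┃2                ┠───────────────────
    ┃                 ┃Name        │Email 
    ┃3                ┃────────────┼──────


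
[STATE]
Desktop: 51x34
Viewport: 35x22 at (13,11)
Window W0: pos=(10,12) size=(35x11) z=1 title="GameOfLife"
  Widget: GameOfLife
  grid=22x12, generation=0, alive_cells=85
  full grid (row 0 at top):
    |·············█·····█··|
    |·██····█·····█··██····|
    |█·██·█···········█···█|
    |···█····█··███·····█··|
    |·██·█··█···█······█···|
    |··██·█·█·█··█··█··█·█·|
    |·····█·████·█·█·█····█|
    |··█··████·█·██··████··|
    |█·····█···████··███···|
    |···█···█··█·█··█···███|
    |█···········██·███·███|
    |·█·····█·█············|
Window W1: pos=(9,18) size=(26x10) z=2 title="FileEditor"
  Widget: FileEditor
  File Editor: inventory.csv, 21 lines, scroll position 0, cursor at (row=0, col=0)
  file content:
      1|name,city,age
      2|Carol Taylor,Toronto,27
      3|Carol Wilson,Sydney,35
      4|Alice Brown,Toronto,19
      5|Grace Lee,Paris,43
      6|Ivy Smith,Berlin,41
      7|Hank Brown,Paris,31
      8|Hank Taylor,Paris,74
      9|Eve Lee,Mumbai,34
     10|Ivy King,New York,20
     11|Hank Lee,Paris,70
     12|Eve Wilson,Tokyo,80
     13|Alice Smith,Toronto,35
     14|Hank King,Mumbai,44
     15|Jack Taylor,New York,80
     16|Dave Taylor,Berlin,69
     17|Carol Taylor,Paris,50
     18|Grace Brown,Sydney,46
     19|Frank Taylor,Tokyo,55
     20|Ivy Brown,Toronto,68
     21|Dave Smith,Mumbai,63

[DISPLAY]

                                   
━━━━━━━━━━━━━━━━━━━━━━━━━━━━━━━┓   
ameOfLife                      ┃   
───────────────────────────────┨   
n: 0                           ┃   
·█····█··███·····█··           ┃   
█·█··█···█······█···           ┃   
━━━━━━━━━━━━━━━━━━━━━┓         ┃   
leEditor             ┃         ┃   
─────────────────────┨         ┃   
e,city,age          ▲┃         ┃   
ol Taylor,Toronto,27█┃━━━━━━━━━┛   
ol Wilson,Sydney,35 ░┃             
ce Brown,Toronto,19 ░┃             
ce Lee,Paris,43     ░┃             
 Smith,Berlin,41    ▼┃             
━━━━━━━━━━━━━━━━━━━━━┛             
                                   
                                   
                                   
                                   
                                   


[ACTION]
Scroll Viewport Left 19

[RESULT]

                                   
          ┏━━━━━━━━━━━━━━━━━━━━━━━━
          ┃ GameOfLife             
          ┠────────────────────────
          ┃Gen: 0                  
          ┃···█····█··███·····█··  
          ┃·██·█··█···█······█···  
         ┏━━━━━━━━━━━━━━━━━━━━━━━━┓
         ┃ FileEditor             ┃
         ┠────────────────────────┨
         ┃█ame,city,age          ▲┃
         ┃Carol Taylor,Toronto,27█┃
         ┃Carol Wilson,Sydney,35 ░┃
         ┃Alice Brown,Toronto,19 ░┃
         ┃Grace Lee,Paris,43     ░┃
         ┃Ivy Smith,Berlin,41    ▼┃
         ┗━━━━━━━━━━━━━━━━━━━━━━━━┛
                                   
                                   
                                   
                                   
                                   


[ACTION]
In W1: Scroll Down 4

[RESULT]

                                   
          ┏━━━━━━━━━━━━━━━━━━━━━━━━
          ┃ GameOfLife             
          ┠────────────────────────
          ┃Gen: 0                  
          ┃···█····█··███·····█··  
          ┃·██·█··█···█······█···  
         ┏━━━━━━━━━━━━━━━━━━━━━━━━┓
         ┃ FileEditor             ┃
         ┠────────────────────────┨
         ┃Grace Lee,Paris,43     ▲┃
         ┃Ivy Smith,Berlin,41    ░┃
         ┃Hank Brown,Paris,31    █┃
         ┃Hank Taylor,Paris,74   ░┃
         ┃Eve Lee,Mumbai,34      ░┃
         ┃Ivy King,New York,20   ▼┃
         ┗━━━━━━━━━━━━━━━━━━━━━━━━┛
                                   
                                   
                                   
                                   
                                   


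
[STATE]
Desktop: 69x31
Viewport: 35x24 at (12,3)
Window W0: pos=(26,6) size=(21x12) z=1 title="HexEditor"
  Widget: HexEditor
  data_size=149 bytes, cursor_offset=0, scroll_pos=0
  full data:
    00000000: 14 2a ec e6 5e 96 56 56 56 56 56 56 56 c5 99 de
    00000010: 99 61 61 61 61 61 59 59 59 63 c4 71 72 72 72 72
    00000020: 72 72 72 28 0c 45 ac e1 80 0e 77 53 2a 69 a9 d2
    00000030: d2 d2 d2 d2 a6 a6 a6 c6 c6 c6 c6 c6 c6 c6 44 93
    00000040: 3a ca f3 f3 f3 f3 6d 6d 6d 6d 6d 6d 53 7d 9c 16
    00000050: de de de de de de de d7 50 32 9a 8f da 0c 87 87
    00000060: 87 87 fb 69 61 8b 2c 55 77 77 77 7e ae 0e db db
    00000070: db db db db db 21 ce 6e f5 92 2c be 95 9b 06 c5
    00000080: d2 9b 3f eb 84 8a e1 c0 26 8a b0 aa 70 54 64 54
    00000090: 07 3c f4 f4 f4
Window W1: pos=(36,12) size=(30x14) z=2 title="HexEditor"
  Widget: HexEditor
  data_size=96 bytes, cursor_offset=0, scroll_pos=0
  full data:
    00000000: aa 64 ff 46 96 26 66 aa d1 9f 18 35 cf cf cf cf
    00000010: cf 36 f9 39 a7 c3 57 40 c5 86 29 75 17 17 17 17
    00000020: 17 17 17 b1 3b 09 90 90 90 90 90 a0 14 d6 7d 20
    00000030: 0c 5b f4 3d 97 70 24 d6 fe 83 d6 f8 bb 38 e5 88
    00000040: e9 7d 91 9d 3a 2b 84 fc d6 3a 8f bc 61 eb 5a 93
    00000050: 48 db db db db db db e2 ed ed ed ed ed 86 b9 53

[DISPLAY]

                                   
                                   
                                   
              ┏━━━━━━━━━━━━━━━━━━━┓
              ┃ HexEditor         ┃
              ┠───────────────────┨
              ┃00000000  14 2a ec ┃
              ┃00000010  99 61 61 ┃
              ┃00000020  72 72 72 ┃
              ┃00000030 ┏━━━━━━━━━━
              ┃00000040 ┃ HexEditor
              ┃00000050 ┠──────────
              ┃00000060 ┃00000000  
              ┃00000070 ┃00000010  
              ┗━━━━━━━━━┃00000020  
                        ┃00000030  
                        ┃00000040  
                        ┃00000050  
                        ┃          
                        ┃          
                        ┃          
                        ┃          
                        ┗━━━━━━━━━━
                                   


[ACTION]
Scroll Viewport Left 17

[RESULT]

                                   
                                   
                                   
                          ┏━━━━━━━━
                          ┃ HexEdit
                          ┠────────
                          ┃00000000
                          ┃00000010
                          ┃00000020
                          ┃00000030
                          ┃00000040
                          ┃00000050
                          ┃00000060
                          ┃00000070
                          ┗━━━━━━━━
                                   
                                   
                                   
                                   
                                   
                                   
                                   
                                   
                                   


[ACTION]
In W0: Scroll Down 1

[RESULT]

                                   
                                   
                                   
                          ┏━━━━━━━━
                          ┃ HexEdit
                          ┠────────
                          ┃00000010
                          ┃00000020
                          ┃00000030
                          ┃00000040
                          ┃00000050
                          ┃00000060
                          ┃00000070
                          ┃00000080
                          ┗━━━━━━━━
                                   
                                   
                                   
                                   
                                   
                                   
                                   
                                   
                                   


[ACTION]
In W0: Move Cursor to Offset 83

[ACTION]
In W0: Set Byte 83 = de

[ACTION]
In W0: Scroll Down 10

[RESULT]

                                   
                                   
                                   
                          ┏━━━━━━━━
                          ┃ HexEdit
                          ┠────────
                          ┃00000090
                          ┃        
                          ┃        
                          ┃        
                          ┃        
                          ┃        
                          ┃        
                          ┃        
                          ┗━━━━━━━━
                                   
                                   
                                   
                                   
                                   
                                   
                                   
                                   
                                   


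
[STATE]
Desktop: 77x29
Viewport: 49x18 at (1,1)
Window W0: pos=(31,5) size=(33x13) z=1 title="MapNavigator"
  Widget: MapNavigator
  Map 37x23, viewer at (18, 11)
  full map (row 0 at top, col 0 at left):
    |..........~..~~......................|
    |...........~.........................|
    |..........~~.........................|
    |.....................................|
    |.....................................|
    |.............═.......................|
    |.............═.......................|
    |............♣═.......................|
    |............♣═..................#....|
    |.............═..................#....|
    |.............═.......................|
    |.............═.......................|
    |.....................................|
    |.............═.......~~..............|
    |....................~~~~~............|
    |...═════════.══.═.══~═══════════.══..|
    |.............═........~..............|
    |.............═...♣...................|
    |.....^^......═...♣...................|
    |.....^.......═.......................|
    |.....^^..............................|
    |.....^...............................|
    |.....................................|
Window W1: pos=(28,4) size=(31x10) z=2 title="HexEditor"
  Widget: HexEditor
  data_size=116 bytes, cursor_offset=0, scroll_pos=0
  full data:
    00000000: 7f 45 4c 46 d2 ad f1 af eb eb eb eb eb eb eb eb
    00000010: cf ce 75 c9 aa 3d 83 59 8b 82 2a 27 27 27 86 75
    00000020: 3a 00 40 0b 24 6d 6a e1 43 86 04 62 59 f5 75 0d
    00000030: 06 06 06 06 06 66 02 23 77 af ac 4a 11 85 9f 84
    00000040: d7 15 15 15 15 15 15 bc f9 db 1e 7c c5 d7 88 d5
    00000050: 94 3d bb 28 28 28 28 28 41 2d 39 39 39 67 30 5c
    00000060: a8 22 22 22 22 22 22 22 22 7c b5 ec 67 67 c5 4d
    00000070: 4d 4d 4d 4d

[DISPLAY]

                                                 
                                                 
                                                 
                           ┏━━━━━━━━━━━━━━━━━━━━━
                           ┃ HexEditor           
                           ┠─────────────────────
                           ┃00000000  7F 45 4c 46
                           ┃00000010  cf ce 75 c9
                           ┃00000020  3a 00 40 0b
                           ┃00000030  06 06 06 06
                           ┃00000040  d7 15 15 15
                           ┃00000050  94 3d bb 28
                           ┗━━━━━━━━━━━━━━━━━━━━━
                              ┃..........═.......
                              ┃.................~
                              ┃═════════.══.═.══~
                              ┗━━━━━━━━━━━━━━━━━━
                                                 


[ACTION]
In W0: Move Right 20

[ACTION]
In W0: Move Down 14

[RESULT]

                                                 
                                                 
                                                 
                           ┏━━━━━━━━━━━━━━━━━━━━━
                           ┃ HexEditor           
                           ┠─────────────────────
                           ┃00000000  7F 45 4c 46
                           ┃00000010  cf ce 75 c9
                           ┃00000020  3a 00 40 0b
                           ┃00000030  06 06 06 06
                           ┃00000040  d7 15 15 15
                           ┃00000050  94 3d bb 28
                           ┗━━━━━━━━━━━━━━━━━━━━━
                              ┃                  
                              ┃                  
                              ┃                  
                              ┗━━━━━━━━━━━━━━━━━━
                                                 


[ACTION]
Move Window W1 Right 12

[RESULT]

                                                 
                                                 
                                                 
                                       ┏━━━━━━━━━
                              ┏━━━━━━━━┃ HexEdito
                              ┃ MapNavi┠─────────
                              ┠────────┃00000000 
                              ┃........┃00000010 
                              ┃........┃00000020 
                              ┃........┃00000030 
                              ┃........┃00000040 
                              ┃........┃00000050 
                              ┃        ┗━━━━━━━━━
                              ┃                  
                              ┃                  
                              ┃                  
                              ┗━━━━━━━━━━━━━━━━━━
                                                 


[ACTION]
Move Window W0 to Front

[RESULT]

                                                 
                                                 
                                                 
                                       ┏━━━━━━━━━
                              ┏━━━━━━━━━━━━━━━━━━
                              ┃ MapNavigator     
                              ┠──────────────────
                              ┃................  
                              ┃................  
                              ┃................  
                              ┃................  
                              ┃...............@  
                              ┃                  
                              ┃                  
                              ┃                  
                              ┃                  
                              ┗━━━━━━━━━━━━━━━━━━
                                                 


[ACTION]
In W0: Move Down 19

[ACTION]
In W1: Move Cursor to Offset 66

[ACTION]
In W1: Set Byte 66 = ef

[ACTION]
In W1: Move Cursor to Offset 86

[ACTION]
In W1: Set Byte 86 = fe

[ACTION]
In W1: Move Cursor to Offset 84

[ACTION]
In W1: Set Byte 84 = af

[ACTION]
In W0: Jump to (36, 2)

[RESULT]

                                                 
                                                 
                                                 
                                       ┏━━━━━━━━━
                              ┏━━━━━━━━━━━━━━━━━━
                              ┃ MapNavigator     
                              ┠──────────────────
                              ┃                  
                              ┃                  
                              ┃................  
                              ┃................  
                              ┃...............@  
                              ┃................  
                              ┃................  
                              ┃................  
                              ┃................  
                              ┗━━━━━━━━━━━━━━━━━━
                                                 


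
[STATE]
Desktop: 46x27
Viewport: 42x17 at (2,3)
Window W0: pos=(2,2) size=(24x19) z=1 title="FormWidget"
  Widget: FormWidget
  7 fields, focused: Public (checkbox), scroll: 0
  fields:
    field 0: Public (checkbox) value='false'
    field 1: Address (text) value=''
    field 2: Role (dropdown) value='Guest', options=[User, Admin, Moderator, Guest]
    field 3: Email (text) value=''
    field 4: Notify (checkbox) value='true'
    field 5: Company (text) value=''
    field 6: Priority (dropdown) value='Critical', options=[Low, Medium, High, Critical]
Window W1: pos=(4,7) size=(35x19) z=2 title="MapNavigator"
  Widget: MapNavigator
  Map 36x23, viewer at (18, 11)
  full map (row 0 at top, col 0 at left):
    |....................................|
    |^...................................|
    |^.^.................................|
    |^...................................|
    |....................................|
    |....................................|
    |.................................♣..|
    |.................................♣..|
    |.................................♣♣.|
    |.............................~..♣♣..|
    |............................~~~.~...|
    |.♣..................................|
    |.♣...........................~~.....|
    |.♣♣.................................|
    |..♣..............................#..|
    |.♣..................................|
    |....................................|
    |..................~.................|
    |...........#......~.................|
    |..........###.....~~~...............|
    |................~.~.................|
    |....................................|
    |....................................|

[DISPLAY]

┃ FormWidget           ┃                  
┠──────────────────────┨                  
┃> Public:     [ ]     ┃                  
┃  Address:    [      ]┃                  
┃ ┏━━━━━━━━━━━━━━━━━━━━━━━━━━━━━━━━━┓     
┃ ┃ MapNavigator                    ┃     
┃ ┠─────────────────────────────────┨     
┃ ┃.................................┃     
┃ ┃.................................┃     
┃ ┃...............................♣.┃     
┃ ┃...............................♣.┃     
┃ ┃...............................♣♣┃     
┃ ┃...........................~..♣♣.┃     
┃ ┃..........................~~~.~..┃     
┃ ┃................@................┃     
┃ ┃...........................~~....┃     
┃ ┃♣................................┃     


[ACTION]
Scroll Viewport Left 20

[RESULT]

  ┃ FormWidget           ┃                
  ┠──────────────────────┨                
  ┃> Public:     [ ]     ┃                
  ┃  Address:    [      ]┃                
  ┃ ┏━━━━━━━━━━━━━━━━━━━━━━━━━━━━━━━━━┓   
  ┃ ┃ MapNavigator                    ┃   
  ┃ ┠─────────────────────────────────┨   
  ┃ ┃.................................┃   
  ┃ ┃.................................┃   
  ┃ ┃...............................♣.┃   
  ┃ ┃...............................♣.┃   
  ┃ ┃...............................♣♣┃   
  ┃ ┃...........................~..♣♣.┃   
  ┃ ┃..........................~~~.~..┃   
  ┃ ┃................@................┃   
  ┃ ┃...........................~~....┃   
  ┃ ┃♣................................┃   


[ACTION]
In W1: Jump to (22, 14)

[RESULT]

  ┃ FormWidget           ┃                
  ┠──────────────────────┨                
  ┃> Public:     [ ]     ┃                
  ┃  Address:    [      ]┃                
  ┃ ┏━━━━━━━━━━━━━━━━━━━━━━━━━━━━━━━━━┓   
  ┃ ┃ MapNavigator                    ┃   
  ┃ ┠─────────────────────────────────┨   
  ┃ ┃...........................♣..   ┃   
  ┃ ┃...........................♣♣.   ┃   
  ┃ ┃.......................~..♣♣..   ┃   
  ┃ ┃......................~~~.~...   ┃   
  ┃ ┃..............................   ┃   
  ┃ ┃.......................~~.....   ┃   
  ┃ ┃..............................   ┃   
  ┃ ┃................@..........#..   ┃   
  ┃ ┃..............................   ┃   
  ┃ ┃..............................   ┃   


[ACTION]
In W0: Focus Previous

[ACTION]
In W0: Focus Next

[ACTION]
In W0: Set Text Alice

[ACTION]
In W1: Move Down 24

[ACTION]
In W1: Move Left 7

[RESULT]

  ┃ FormWidget           ┃                
  ┠──────────────────────┨                
  ┃> Public:     [ ]     ┃                
  ┃  Address:    [      ]┃                
  ┃ ┏━━━━━━━━━━━━━━━━━━━━━━━━━━━━━━━━━┓   
  ┃ ┃ MapNavigator                    ┃   
  ┃ ┠─────────────────────────────────┨   
  ┃ ┃ .♣..............................┃   
  ┃ ┃ ................................┃   
  ┃ ┃ ..................~.............┃   
  ┃ ┃ ...........#......~.............┃   
  ┃ ┃ ..........###.....~~~...........┃   
  ┃ ┃ ................~.~.............┃   
  ┃ ┃ ................................┃   
  ┃ ┃ ...............@................┃   
  ┃ ┃                                 ┃   
  ┃ ┃                                 ┃   


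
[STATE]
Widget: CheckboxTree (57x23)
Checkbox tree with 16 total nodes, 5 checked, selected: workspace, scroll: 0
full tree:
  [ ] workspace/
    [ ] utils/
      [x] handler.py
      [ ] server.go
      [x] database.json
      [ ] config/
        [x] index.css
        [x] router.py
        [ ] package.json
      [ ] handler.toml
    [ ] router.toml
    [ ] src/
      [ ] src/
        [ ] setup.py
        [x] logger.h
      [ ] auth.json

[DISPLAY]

>[-] workspace/                                          
   [-] utils/                                            
     [x] handler.py                                      
     [ ] server.go                                       
     [x] database.json                                   
     [-] config/                                         
       [x] index.css                                     
       [x] router.py                                     
       [ ] package.json                                  
     [ ] handler.toml                                    
   [ ] router.toml                                       
   [-] src/                                              
     [-] src/                                            
       [ ] setup.py                                      
       [x] logger.h                                      
     [ ] auth.json                                       
                                                         
                                                         
                                                         
                                                         
                                                         
                                                         
                                                         


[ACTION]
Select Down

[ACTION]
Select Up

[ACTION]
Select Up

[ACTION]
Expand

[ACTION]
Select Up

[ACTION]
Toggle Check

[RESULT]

>[x] workspace/                                          
   [x] utils/                                            
     [x] handler.py                                      
     [x] server.go                                       
     [x] database.json                                   
     [x] config/                                         
       [x] index.css                                     
       [x] router.py                                     
       [x] package.json                                  
     [x] handler.toml                                    
   [x] router.toml                                       
   [x] src/                                              
     [x] src/                                            
       [x] setup.py                                      
       [x] logger.h                                      
     [x] auth.json                                       
                                                         
                                                         
                                                         
                                                         
                                                         
                                                         
                                                         


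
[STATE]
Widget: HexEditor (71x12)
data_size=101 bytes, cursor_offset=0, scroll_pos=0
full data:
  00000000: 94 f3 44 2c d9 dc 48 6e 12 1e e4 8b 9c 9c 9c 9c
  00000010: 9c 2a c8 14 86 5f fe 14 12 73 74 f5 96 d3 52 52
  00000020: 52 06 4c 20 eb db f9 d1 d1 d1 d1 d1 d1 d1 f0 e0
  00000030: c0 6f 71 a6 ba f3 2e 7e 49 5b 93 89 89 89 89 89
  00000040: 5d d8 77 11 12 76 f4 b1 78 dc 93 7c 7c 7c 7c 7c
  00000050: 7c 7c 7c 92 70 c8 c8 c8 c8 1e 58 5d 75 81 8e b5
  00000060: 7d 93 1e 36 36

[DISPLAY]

00000000  94 f3 44 2c d9 dc 48 6e  12 1e e4 8b 9c 9c 9c 9c  |..D,..Hn..
00000010  9c 2a c8 14 86 5f fe 14  12 73 74 f5 96 d3 52 52  |.*..._...s
00000020  52 06 4c 20 eb db f9 d1  d1 d1 d1 d1 d1 d1 f0 e0  |R.L ......
00000030  c0 6f 71 a6 ba f3 2e 7e  49 5b 93 89 89 89 89 89  |.oq....~I[
00000040  5d d8 77 11 12 76 f4 b1  78 dc 93 7c 7c 7c 7c 7c  |].w..v..x.
00000050  7c 7c 7c 92 70 c8 c8 c8  c8 1e 58 5d 75 81 8e b5  ||||.p.....
00000060  7d 93 1e 36 36                                    |}..66     
                                                                       
                                                                       
                                                                       
                                                                       
                                                                       


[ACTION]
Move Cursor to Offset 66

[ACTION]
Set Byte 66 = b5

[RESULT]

00000000  94 f3 44 2c d9 dc 48 6e  12 1e e4 8b 9c 9c 9c 9c  |..D,..Hn..
00000010  9c 2a c8 14 86 5f fe 14  12 73 74 f5 96 d3 52 52  |.*..._...s
00000020  52 06 4c 20 eb db f9 d1  d1 d1 d1 d1 d1 d1 f0 e0  |R.L ......
00000030  c0 6f 71 a6 ba f3 2e 7e  49 5b 93 89 89 89 89 89  |.oq....~I[
00000040  5d d8 B5 11 12 76 f4 b1  78 dc 93 7c 7c 7c 7c 7c  |]....v..x.
00000050  7c 7c 7c 92 70 c8 c8 c8  c8 1e 58 5d 75 81 8e b5  ||||.p.....
00000060  7d 93 1e 36 36                                    |}..66     
                                                                       
                                                                       
                                                                       
                                                                       
                                                                       


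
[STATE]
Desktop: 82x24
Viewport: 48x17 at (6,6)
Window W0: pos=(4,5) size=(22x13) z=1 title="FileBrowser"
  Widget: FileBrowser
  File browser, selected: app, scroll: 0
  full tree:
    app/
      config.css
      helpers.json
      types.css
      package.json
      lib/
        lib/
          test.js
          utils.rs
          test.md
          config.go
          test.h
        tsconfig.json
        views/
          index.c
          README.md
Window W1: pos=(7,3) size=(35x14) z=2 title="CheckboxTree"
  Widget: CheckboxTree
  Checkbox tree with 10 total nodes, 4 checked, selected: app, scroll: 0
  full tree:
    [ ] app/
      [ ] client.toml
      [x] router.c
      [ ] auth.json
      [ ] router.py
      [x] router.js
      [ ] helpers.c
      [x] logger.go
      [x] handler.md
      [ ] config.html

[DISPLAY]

F┃>[-] app/                        ┃            
─┃   [ ] client.toml               ┃            
 ┃   [x] router.c                  ┃            
 ┃   [ ] auth.json                 ┃            
 ┃   [ ] router.py                 ┃            
 ┃   [x] router.js                 ┃            
 ┃   [ ] helpers.c                 ┃            
 ┃   [x] logger.go                 ┃            
 ┃   [x] handler.md                ┃            
 ┃   [ ] config.html               ┃            
 ┗━━━━━━━━━━━━━━━━━━━━━━━━━━━━━━━━━┛            
━━━━━━━━━━━━━━━━━━━┛                            
                                                
                                                
                                                
                                                
                                                


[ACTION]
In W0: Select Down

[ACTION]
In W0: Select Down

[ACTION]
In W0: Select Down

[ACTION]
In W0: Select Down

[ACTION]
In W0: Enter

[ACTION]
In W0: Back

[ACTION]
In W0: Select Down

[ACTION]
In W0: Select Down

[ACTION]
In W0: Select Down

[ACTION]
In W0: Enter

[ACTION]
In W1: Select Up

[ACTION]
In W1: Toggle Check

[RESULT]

F┃>[x] app/                        ┃            
─┃   [x] client.toml               ┃            
 ┃   [x] router.c                  ┃            
 ┃   [x] auth.json                 ┃            
 ┃   [x] router.py                 ┃            
 ┃   [x] router.js                 ┃            
 ┃   [x] helpers.c                 ┃            
 ┃   [x] logger.go                 ┃            
 ┃   [x] handler.md                ┃            
 ┃   [x] config.html               ┃            
 ┗━━━━━━━━━━━━━━━━━━━━━━━━━━━━━━━━━┛            
━━━━━━━━━━━━━━━━━━━┛                            
                                                
                                                
                                                
                                                
                                                
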